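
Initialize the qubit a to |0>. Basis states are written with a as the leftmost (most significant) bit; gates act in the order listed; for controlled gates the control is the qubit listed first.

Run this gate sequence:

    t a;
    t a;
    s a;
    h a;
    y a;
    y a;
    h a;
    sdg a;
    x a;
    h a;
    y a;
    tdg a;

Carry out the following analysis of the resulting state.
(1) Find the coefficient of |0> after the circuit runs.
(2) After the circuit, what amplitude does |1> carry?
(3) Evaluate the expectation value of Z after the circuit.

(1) The amplitude on |0> is sqrt(2)*I/2. Key observation: gates 3-8 undo each other exactly, leaving only the rest of the circuit to track.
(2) The final state's coefficient on |1> equals sqrt(2)*exp(I*pi/4)/2.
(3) The expectation value of Z is 0.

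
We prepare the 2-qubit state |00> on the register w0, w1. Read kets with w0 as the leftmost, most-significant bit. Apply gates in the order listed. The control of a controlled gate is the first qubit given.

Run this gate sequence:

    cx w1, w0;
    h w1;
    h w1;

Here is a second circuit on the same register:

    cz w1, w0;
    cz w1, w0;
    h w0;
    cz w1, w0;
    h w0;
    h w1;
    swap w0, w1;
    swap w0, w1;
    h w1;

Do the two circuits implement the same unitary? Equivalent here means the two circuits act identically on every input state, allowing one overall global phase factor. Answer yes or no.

Yes, they are equivalent — the unitaries differ by at most a global phase.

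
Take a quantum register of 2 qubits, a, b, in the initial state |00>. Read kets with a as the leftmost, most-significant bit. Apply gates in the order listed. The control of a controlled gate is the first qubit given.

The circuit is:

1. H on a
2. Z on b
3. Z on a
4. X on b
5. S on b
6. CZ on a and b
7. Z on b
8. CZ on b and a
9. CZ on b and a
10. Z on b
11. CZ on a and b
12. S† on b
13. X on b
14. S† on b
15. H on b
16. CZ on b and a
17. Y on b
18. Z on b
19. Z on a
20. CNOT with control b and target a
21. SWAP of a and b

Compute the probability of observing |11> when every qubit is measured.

The probability of measuring |11> is 1/4.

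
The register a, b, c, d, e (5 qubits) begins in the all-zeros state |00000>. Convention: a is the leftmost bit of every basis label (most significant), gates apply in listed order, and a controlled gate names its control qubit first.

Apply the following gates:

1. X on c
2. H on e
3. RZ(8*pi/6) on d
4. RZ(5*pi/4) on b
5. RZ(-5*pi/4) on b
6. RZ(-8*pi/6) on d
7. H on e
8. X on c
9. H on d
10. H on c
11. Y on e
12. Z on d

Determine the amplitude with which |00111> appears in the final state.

The amplitude on |00111> is -I/2. Key observation: steps 1-8 multiply out to the identity, so the circuit reduces to the remaining gates.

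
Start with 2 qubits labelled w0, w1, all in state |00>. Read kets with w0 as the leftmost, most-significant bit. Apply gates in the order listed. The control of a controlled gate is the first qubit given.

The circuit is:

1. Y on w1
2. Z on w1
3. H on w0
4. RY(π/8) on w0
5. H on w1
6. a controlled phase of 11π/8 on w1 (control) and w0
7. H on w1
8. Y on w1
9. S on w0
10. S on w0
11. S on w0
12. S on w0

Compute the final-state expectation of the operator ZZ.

In the final state, ZZ has expectation 3/4 - sqrt(2)/8. Key observation: steps 9-12 multiply out to the identity, so the circuit reduces to the remaining gates.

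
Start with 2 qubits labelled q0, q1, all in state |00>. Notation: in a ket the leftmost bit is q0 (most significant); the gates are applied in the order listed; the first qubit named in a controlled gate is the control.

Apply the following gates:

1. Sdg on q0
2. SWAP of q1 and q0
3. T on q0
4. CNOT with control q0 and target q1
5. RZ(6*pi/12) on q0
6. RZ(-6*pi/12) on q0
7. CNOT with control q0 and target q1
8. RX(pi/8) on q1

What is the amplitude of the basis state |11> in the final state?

|11> carries amplitude 0 in the final state. Key observation: steps 4-7 multiply out to the identity, so the circuit reduces to the remaining gates.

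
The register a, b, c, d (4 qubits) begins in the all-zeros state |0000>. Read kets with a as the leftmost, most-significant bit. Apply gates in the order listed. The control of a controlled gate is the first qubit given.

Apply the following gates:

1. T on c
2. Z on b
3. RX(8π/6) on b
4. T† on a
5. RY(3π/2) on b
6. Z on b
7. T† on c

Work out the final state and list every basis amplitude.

The resulting statevector has amplitude sqrt(2)/4 + sqrt(6)*I/4 on |0000>, sqrt(2)/4 - sqrt(6)*I/4 on |0100>, and 0 on every other basis state.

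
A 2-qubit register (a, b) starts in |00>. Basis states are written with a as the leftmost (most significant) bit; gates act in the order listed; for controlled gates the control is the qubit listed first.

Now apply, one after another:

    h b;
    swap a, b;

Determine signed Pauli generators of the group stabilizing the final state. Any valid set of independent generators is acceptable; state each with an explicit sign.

The final state is stabilized by the group generated by +XI, +IZ; other independent generating sets are equally valid.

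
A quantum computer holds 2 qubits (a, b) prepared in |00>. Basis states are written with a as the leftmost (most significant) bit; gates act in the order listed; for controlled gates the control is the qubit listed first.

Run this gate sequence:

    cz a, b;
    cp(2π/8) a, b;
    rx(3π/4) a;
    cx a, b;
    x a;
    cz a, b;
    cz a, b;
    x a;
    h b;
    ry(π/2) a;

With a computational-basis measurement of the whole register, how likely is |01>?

The probability of measuring |01> is 1/4. Key observation: the block from step 5 through step 8 cancels to the identity and can be dropped.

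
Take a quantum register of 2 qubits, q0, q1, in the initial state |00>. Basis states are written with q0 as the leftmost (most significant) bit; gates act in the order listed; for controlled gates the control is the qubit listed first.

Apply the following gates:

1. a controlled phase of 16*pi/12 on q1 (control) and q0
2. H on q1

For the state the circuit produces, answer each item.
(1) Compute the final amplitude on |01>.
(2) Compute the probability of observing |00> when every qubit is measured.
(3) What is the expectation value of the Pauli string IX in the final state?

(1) |01> carries amplitude sqrt(2)/2 in the final state.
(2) A full measurement returns |00> with probability 1/2.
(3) In the final state, IX has expectation 1.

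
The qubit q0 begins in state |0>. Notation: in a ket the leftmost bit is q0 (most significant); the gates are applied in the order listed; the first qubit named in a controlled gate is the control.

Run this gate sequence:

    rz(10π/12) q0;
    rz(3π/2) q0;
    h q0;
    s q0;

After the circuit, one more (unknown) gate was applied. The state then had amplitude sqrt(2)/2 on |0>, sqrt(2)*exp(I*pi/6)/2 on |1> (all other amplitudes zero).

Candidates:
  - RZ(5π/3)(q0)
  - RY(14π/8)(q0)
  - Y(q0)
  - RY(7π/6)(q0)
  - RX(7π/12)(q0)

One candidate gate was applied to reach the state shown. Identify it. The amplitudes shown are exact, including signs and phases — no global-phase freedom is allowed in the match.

The unique candidate consistent with the amplitudes is RZ(5π/3)(q0).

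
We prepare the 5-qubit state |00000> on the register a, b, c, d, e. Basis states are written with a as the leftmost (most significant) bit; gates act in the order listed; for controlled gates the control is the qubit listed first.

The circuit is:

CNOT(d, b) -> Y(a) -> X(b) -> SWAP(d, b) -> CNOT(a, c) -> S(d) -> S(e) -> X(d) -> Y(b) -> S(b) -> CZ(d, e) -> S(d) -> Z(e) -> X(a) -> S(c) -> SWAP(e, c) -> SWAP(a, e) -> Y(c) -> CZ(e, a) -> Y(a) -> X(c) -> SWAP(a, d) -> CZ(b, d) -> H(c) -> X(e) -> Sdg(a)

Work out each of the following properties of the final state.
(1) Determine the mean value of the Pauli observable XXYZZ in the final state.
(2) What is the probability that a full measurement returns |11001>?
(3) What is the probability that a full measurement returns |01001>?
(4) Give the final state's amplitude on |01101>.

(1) The expectation value of XXYZZ is 0.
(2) Outcome |11001> occurs with probability 0.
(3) The probability of measuring |01001> is 1/2.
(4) |01101> carries amplitude sqrt(2)*I/2 in the final state.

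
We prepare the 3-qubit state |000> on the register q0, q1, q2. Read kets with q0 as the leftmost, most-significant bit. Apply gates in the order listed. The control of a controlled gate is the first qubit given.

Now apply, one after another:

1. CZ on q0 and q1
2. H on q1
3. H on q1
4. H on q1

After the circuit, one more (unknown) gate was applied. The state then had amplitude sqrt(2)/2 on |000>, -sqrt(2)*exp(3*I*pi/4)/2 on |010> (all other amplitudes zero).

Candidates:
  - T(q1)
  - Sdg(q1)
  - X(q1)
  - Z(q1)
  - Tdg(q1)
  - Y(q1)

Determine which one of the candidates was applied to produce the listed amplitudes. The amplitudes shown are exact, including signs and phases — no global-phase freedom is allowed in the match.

The applied gate was Tdg(q1). Key observation: the block from step 2 through step 3 cancels to the identity and can be dropped.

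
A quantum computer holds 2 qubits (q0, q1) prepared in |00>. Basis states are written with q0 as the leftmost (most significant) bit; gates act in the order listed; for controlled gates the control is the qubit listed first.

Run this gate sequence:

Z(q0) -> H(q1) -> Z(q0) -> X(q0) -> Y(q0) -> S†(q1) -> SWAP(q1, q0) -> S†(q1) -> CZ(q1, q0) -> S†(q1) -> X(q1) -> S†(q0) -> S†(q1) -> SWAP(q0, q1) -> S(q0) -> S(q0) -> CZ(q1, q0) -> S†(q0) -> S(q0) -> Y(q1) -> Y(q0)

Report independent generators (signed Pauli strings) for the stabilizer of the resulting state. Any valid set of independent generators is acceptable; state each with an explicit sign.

One valid set of independent stabilizer generators is -IX, +ZI (any independent generating set of the same group is equally correct).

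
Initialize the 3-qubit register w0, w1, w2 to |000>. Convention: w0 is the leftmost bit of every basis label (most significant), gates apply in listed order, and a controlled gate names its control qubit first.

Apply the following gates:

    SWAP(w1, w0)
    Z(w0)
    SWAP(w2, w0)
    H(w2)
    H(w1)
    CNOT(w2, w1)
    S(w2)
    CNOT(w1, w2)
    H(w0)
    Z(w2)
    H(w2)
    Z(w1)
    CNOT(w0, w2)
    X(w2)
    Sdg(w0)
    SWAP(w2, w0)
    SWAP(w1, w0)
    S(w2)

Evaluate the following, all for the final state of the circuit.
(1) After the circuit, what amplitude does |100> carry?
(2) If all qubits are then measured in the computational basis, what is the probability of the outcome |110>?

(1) |100> carries amplitude -1/4 - I/4 in the final state.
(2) Outcome |110> occurs with probability 1/8.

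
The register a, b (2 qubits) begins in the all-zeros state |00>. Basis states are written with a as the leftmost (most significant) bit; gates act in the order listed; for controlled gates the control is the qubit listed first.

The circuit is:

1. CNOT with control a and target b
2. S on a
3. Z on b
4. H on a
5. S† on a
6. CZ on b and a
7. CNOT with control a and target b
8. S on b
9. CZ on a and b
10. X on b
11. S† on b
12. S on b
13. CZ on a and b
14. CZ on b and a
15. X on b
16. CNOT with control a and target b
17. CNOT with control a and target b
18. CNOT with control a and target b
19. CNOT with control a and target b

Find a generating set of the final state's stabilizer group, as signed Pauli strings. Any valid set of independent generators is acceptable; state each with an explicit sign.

The final state is stabilized by the group generated by -XX, +ZZ; other independent generating sets are equally valid. Key observation: steps 18-19 multiply out to the identity, so the circuit reduces to the remaining gates.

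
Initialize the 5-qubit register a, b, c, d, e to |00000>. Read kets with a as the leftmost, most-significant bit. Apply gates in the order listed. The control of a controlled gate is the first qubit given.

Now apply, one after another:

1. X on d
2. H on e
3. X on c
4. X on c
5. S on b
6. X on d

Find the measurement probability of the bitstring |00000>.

The probability of measuring |00000> is 1/2.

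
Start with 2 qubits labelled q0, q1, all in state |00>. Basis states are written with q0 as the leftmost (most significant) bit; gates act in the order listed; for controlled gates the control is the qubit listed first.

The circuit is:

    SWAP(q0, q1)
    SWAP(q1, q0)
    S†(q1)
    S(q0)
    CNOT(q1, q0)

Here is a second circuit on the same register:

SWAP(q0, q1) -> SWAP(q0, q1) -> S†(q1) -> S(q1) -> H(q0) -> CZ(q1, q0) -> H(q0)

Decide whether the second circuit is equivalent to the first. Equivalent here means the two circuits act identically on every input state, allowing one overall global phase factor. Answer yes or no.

No — the two circuits implement different unitaries, even allowing a global phase.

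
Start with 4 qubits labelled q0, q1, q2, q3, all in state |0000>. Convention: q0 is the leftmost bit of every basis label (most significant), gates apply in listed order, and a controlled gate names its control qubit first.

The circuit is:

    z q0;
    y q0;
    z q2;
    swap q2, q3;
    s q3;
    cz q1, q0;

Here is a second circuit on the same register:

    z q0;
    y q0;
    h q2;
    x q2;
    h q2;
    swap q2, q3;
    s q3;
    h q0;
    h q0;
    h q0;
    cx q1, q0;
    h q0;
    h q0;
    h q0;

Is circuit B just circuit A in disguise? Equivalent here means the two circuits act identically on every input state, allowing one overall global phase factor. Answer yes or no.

Yes — the two circuits implement the same unitary up to a global phase.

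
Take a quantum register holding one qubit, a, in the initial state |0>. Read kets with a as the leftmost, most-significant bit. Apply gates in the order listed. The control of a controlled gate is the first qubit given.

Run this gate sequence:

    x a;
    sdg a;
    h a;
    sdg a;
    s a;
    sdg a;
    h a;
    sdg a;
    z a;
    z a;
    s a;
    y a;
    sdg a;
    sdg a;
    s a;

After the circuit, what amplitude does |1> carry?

|1> carries amplitude 1/2 - I/2 in the final state.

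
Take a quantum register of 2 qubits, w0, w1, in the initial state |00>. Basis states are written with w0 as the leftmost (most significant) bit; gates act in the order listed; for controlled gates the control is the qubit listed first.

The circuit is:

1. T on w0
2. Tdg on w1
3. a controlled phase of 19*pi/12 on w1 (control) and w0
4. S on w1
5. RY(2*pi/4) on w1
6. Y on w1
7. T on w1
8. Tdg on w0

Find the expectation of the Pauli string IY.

The expectation value of IY is -sqrt(2)/2.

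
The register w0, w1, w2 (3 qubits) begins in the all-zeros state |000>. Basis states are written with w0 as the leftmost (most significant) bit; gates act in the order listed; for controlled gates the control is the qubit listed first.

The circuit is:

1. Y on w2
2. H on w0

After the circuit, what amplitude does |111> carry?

The amplitude on |111> is 0.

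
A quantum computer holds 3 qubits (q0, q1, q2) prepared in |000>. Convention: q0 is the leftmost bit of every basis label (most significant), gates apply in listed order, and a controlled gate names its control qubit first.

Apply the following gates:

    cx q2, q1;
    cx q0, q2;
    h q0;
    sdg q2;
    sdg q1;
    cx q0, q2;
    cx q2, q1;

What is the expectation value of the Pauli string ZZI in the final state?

The expectation value of ZZI is 1.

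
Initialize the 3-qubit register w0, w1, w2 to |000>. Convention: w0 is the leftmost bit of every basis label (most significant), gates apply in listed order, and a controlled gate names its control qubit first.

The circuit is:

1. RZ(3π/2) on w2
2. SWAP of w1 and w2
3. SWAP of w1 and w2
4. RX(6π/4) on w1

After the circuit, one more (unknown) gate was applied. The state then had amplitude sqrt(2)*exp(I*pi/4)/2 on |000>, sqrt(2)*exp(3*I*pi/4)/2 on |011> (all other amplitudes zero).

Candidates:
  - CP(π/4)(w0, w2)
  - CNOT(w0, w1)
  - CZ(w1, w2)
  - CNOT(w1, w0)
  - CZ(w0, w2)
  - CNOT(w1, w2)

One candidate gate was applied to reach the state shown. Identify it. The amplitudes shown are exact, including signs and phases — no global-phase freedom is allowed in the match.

The unique candidate consistent with the amplitudes is CNOT(w1, w2). Key observation: steps 2-3 multiply out to the identity, so the circuit reduces to the remaining gates.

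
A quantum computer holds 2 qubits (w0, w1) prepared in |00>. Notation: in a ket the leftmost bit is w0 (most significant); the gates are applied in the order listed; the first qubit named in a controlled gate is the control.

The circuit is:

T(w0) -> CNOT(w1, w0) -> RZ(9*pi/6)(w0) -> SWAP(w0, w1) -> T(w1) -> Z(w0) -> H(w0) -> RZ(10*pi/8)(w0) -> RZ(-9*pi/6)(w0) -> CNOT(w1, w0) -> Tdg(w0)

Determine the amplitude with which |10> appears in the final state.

|10> carries amplitude sqrt(2)*exp(7*I*pi/8)/2 in the final state.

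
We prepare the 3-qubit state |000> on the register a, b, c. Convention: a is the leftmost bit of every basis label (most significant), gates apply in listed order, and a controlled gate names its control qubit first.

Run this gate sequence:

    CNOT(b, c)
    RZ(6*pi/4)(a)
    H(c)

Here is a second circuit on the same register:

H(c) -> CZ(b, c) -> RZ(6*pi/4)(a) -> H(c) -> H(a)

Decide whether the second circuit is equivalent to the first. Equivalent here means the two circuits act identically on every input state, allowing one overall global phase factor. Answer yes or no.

No — the two circuits implement different unitaries, even allowing a global phase.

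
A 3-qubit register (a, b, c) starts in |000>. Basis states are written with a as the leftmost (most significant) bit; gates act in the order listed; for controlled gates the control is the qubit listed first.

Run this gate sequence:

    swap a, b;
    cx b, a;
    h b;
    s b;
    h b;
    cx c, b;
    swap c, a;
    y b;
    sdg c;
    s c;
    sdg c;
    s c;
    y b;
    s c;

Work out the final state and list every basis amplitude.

The final amplitudes are 1/2 + I/2 on |000>, 1/2 - I/2 on |010>, and 0 on every other basis state. Key observation: the block from step 8 through step 13 cancels to the identity and can be dropped.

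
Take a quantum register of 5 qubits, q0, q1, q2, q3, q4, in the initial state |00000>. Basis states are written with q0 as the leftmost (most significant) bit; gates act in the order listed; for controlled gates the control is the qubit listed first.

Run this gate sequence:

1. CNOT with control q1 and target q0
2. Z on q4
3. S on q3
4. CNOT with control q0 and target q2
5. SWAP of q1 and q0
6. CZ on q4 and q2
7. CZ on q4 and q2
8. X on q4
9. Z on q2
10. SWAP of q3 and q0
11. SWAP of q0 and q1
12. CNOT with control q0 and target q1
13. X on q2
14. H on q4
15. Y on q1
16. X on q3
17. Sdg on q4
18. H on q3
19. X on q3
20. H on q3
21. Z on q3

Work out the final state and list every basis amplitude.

The resulting statevector has amplitude sqrt(2)*I/2 on |01110>, -sqrt(2)/2 on |01111>, and 0 on every other basis state.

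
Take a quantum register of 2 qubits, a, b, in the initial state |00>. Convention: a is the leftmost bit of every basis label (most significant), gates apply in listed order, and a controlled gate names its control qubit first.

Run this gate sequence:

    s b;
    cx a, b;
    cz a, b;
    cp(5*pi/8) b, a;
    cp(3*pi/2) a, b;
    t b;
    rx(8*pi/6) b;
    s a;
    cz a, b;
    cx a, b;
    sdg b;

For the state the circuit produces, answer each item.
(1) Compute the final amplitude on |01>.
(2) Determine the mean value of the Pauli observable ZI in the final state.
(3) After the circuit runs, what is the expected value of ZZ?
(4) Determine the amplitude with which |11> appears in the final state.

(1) The final state's coefficient on |01> equals -sqrt(3)/2.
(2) The expectation value of ZI is 1.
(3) The observable ZZ averages to -1/2.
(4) The final state's coefficient on |11> equals 0.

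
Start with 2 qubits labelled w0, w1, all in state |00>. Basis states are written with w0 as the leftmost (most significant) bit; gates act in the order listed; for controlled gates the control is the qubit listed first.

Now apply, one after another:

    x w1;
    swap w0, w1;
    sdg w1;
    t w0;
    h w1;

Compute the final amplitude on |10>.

|10> carries amplitude sqrt(2)*exp(I*pi/4)/2 in the final state.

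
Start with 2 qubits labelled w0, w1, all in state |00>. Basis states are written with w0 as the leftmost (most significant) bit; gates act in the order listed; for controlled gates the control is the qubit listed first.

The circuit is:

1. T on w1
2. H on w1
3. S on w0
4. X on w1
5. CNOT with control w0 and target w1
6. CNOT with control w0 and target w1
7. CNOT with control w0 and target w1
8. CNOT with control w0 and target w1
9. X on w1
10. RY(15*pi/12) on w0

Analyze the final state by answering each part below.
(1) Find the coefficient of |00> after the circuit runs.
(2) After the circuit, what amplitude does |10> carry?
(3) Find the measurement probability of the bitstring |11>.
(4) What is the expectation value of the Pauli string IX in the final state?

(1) |00> carries amplitude -sqrt(4 - 2*sqrt(2))/4 in the final state. Key observation: steps 4-9 multiply out to the identity, so the circuit reduces to the remaining gates.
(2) |10> carries amplitude sqrt(2*sqrt(2) + 4)/4 in the final state.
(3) The probability of measuring |11> is sqrt(2)/8 + 1/4.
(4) The expectation value of IX is 1.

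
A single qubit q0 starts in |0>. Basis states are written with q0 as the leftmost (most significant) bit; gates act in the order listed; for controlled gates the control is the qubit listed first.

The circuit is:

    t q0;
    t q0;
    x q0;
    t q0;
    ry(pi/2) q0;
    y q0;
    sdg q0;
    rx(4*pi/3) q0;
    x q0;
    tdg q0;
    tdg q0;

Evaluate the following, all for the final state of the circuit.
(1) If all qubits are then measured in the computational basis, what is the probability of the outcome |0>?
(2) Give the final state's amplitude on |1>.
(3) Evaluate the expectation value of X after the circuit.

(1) A full measurement returns |0> with probability 1/2 - sqrt(3)/4.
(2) The amplitude on |1> is (sqrt(2) + sqrt(6))*exp(I*pi/4)/4.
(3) The observable X averages to -1/2.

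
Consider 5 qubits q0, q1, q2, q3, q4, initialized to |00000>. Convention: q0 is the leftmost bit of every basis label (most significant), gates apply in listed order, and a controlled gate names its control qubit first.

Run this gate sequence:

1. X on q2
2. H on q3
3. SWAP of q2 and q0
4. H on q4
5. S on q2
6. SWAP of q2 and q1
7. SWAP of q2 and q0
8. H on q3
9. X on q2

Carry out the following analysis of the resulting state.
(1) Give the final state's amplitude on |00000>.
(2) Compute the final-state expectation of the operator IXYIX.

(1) The amplitude on |00000> is sqrt(2)/2.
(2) The expectation value of IXYIX is 0.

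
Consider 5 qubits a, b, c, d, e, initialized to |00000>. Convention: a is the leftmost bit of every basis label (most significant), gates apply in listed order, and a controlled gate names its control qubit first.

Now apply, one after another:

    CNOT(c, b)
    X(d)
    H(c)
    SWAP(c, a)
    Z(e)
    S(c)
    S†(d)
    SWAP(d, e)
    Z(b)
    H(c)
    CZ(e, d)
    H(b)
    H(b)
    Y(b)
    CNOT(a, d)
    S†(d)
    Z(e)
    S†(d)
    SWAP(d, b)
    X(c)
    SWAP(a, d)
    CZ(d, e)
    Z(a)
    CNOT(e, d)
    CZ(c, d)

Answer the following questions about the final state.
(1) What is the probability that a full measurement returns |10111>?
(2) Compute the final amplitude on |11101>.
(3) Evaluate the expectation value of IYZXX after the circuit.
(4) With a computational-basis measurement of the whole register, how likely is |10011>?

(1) A full measurement returns |10111> with probability 1/4. Key observation: the block from step 12 through step 13 cancels to the identity and can be dropped.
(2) |11101> carries amplitude 1/2 in the final state.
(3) In the final state, IYZXX has expectation 0.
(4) Outcome |10011> occurs with probability 1/4.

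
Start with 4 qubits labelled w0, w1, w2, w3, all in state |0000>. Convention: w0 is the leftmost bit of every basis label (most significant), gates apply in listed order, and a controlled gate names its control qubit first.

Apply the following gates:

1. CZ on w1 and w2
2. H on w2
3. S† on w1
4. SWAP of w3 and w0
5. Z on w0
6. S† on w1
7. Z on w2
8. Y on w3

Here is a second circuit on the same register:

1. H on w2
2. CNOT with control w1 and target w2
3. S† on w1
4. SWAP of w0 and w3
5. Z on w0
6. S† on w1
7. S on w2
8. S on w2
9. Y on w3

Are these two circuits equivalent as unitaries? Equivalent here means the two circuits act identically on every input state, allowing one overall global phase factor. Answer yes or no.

Yes: on every input state the two circuits agree up to one overall phase factor.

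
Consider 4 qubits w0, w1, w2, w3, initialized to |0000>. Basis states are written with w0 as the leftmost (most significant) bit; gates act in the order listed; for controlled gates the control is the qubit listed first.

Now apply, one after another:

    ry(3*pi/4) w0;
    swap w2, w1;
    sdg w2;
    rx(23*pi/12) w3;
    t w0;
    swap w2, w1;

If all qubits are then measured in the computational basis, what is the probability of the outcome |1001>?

A full measurement returns |1001> with probability -sqrt(6)/16 - sqrt(3)/16 + sqrt(2)/16 + 3/16.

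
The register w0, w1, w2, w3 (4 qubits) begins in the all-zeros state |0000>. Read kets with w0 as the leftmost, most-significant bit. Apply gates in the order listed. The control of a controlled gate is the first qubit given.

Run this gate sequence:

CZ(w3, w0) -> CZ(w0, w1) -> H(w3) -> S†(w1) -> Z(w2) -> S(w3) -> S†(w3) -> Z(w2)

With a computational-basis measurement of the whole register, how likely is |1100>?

A full measurement returns |1100> with probability 0. Key observation: steps 5-8 multiply out to the identity, so the circuit reduces to the remaining gates.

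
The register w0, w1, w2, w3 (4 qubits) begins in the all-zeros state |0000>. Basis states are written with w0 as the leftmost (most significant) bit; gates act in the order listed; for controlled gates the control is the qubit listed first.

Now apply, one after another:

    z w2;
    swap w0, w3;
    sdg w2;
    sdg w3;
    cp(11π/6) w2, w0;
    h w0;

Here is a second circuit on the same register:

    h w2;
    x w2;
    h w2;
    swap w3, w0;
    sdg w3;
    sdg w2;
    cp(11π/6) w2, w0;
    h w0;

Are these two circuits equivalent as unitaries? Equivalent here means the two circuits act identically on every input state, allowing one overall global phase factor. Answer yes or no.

Yes, they are equivalent — the unitaries differ by at most a global phase.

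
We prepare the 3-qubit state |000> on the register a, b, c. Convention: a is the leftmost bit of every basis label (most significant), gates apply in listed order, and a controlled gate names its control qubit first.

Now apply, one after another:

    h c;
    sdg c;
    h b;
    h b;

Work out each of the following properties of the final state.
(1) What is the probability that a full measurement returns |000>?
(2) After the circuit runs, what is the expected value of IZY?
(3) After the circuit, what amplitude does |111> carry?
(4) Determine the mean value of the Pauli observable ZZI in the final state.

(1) Outcome |000> occurs with probability 1/2. Key observation: gates 3-4 undo each other exactly, leaving only the rest of the circuit to track.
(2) In the final state, IZY has expectation -1.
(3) |111> carries amplitude 0 in the final state.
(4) The observable ZZI averages to 1.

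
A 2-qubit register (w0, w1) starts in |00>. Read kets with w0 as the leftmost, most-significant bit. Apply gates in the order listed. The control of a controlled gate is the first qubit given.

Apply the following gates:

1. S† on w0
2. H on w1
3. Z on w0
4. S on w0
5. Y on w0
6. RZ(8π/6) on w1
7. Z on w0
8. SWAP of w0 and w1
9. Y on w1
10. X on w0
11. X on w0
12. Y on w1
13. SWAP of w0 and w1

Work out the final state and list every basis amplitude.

The final amplitudes are 0 on |00>, 0 on |01>, sqrt(2)*exp(5*I*pi/6)/2 on |10>, sqrt(2)*exp(I*pi/6)/2 on |11>. Key observation: gates 8-13 undo each other exactly, leaving only the rest of the circuit to track.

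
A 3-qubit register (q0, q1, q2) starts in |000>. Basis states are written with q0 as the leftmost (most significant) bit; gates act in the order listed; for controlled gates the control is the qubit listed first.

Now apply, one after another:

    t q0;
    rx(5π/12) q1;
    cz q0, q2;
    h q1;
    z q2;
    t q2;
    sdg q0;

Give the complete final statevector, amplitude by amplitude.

The final amplitudes are sqrt(12 - 6*sqrt(2))/8 + sqrt(2*sqrt(2) + 4)/8 - I*sqrt(6*sqrt(2) + 12)/8 + I*sqrt(4 - 2*sqrt(2))/8 on |000>, sqrt(12 - 6*sqrt(2))/8 + sqrt(2*sqrt(2) + 4)/8 - I*sqrt(4 - 2*sqrt(2))/8 + I*sqrt(6*sqrt(2) + 12)/8 on |010>, and 0 on every other basis state.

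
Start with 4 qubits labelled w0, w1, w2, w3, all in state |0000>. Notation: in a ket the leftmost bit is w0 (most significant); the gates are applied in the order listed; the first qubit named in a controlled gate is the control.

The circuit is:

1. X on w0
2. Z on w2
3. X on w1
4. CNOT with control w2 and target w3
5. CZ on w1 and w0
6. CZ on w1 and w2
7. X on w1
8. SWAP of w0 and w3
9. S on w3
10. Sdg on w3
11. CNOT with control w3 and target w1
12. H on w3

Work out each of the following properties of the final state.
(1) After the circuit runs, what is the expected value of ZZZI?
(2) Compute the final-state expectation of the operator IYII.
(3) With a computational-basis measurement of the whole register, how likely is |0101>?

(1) The observable ZZZI averages to -1.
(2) In the final state, IYII has expectation 0.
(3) The probability of measuring |0101> is 1/2.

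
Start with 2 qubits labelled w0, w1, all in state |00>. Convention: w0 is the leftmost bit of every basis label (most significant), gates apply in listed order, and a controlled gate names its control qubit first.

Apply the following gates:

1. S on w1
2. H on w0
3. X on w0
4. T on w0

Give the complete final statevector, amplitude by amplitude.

After the circuit, the state carries amplitude sqrt(2)/2 on |00>, 0 on |01>, sqrt(2)*exp(I*pi/4)/2 on |10>, 0 on |11>.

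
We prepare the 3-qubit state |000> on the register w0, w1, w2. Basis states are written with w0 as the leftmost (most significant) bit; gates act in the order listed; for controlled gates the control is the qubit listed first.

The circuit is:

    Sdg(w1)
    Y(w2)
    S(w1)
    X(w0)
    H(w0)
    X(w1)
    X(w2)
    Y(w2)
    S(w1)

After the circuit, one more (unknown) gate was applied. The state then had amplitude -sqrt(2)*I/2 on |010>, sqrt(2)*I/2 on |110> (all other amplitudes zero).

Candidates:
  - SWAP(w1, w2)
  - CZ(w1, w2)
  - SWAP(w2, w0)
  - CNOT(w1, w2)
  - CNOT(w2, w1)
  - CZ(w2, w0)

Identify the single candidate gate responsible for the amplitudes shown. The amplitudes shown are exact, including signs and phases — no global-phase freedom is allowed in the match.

It was CNOT(w1, w2) that produced the state shown.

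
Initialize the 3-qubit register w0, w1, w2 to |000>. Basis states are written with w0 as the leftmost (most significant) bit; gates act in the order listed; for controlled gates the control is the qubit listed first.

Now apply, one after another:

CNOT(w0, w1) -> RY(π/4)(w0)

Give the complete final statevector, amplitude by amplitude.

The final amplitudes are sqrt(sqrt(2) + 2)/2 on |000>, sqrt(2 - sqrt(2))/2 on |100>, and 0 on every other basis state.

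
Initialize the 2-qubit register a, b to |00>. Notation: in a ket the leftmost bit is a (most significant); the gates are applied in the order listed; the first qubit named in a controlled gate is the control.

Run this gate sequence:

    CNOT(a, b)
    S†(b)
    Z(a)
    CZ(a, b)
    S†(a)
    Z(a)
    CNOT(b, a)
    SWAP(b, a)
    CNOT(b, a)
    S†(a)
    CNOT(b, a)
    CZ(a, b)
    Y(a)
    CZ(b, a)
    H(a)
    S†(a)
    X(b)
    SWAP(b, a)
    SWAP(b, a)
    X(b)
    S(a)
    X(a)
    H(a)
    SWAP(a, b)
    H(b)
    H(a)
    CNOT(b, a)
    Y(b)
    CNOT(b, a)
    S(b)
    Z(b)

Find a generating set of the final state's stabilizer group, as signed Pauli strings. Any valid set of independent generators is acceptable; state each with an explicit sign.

The final state is stabilized by the group generated by +XI, -IY; other independent generating sets are equally valid. Key observation: gates 16-21 undo each other exactly, leaving only the rest of the circuit to track.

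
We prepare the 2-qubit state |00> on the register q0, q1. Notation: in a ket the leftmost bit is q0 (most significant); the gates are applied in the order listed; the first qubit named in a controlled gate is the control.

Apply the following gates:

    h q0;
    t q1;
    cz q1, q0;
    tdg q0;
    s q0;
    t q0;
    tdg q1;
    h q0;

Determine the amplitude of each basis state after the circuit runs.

The resulting statevector has amplitude 1/2 + I/2 on |00>, 0 on |01>, 1/2 - I/2 on |10>, 0 on |11>.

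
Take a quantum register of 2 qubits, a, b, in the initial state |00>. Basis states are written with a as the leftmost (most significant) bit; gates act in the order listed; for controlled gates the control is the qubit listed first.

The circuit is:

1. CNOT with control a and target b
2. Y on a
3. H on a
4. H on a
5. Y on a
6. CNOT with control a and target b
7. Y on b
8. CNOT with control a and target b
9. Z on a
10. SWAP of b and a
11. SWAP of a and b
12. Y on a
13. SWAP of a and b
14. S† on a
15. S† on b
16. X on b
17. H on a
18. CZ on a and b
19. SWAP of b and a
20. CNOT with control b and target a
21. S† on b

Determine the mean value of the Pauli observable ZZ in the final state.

The observable ZZ averages to 1. Key observation: steps 1-6 multiply out to the identity, so the circuit reduces to the remaining gates.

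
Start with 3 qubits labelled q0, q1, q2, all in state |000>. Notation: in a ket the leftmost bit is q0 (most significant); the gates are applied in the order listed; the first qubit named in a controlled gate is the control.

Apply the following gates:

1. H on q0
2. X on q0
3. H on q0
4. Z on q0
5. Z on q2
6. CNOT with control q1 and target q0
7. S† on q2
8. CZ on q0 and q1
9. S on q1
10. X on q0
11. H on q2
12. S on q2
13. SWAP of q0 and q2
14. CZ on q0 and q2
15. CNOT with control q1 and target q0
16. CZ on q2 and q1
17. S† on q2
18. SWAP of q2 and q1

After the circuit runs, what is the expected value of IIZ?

The expectation value of IIZ is 1.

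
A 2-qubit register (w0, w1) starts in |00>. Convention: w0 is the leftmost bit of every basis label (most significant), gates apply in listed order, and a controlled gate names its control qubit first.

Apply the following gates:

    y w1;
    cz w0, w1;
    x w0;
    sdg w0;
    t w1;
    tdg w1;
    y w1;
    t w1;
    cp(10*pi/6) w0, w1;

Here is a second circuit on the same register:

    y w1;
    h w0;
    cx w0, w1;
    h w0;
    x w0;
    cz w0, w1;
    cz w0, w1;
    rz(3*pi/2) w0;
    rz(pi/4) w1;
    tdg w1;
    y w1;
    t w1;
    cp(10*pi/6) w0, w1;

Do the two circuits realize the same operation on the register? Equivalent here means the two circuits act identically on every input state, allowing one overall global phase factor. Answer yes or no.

No, they are not equivalent — no single phase factor reconciles the two unitaries.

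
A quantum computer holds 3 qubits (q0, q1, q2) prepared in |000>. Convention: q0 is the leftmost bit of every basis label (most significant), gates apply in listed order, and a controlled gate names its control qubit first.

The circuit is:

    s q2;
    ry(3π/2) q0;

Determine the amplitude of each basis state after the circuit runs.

The resulting statevector has amplitude -sqrt(2)/2 on |000>, sqrt(2)/2 on |100>, and 0 on every other basis state.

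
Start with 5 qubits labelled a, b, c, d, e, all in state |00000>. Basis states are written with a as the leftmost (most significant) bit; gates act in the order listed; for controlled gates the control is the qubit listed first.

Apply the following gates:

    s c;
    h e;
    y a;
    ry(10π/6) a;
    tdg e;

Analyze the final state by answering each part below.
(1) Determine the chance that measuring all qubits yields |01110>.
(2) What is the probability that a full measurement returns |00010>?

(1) The probability of measuring |01110> is 0.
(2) A full measurement returns |00010> with probability 0.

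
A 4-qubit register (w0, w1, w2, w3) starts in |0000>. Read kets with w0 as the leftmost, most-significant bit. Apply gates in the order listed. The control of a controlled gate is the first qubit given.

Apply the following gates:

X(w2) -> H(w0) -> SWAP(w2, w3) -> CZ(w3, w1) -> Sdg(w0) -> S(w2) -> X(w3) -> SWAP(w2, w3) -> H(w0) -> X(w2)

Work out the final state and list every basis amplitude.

The resulting statevector has amplitude 1/2 - I/2 on |0010>, 1/2 + I/2 on |1010>, and 0 on every other basis state.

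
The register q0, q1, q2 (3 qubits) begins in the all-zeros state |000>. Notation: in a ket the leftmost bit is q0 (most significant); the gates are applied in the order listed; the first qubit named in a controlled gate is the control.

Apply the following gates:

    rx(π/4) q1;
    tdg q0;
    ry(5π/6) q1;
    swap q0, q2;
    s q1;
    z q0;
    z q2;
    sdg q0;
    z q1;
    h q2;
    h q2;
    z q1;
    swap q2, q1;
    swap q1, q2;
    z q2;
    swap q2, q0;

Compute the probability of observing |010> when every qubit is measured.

The probability of measuring |010> is sqrt(6)/8 + 1/2.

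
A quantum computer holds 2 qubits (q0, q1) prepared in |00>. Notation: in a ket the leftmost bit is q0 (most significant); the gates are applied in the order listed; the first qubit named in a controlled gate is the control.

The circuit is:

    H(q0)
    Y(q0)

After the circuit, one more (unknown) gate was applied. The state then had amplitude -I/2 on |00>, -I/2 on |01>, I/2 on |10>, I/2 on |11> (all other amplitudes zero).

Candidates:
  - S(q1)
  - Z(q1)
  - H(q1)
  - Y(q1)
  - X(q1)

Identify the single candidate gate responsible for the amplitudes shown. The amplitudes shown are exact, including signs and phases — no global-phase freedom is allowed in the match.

It was H(q1) that produced the state shown.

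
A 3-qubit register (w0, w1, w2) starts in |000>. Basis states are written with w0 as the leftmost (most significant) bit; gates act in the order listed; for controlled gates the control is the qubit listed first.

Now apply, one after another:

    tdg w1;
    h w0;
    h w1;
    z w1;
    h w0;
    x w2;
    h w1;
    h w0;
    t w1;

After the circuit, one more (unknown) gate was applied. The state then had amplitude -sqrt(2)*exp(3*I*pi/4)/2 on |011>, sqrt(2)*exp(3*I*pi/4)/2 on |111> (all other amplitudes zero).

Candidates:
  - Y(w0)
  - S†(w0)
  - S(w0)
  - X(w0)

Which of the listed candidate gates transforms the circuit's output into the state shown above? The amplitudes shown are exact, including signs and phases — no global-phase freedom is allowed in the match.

The applied gate was Y(w0).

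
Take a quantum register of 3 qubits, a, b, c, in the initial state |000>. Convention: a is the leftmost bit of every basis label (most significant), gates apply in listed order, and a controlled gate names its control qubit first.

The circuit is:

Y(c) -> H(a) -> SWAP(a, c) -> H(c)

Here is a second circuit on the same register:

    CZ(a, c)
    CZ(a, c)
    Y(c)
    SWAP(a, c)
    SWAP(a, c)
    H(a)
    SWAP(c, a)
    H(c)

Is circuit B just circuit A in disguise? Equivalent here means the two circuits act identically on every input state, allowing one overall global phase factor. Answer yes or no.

Yes — the two circuits implement the same unitary up to a global phase.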